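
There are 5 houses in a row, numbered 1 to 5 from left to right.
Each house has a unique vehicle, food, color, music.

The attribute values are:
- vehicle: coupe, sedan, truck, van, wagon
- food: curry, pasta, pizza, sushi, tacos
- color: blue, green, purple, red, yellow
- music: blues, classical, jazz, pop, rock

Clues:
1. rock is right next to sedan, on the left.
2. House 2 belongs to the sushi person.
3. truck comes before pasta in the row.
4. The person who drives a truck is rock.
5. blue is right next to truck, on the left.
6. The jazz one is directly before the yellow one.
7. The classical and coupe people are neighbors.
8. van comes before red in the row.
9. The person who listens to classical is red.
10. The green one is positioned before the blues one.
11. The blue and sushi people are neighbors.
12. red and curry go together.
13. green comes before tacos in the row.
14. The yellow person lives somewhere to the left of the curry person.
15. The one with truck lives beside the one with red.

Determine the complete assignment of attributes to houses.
Solution:

House | Vehicle | Food | Color | Music
--------------------------------------
  1   | van | pizza | blue | jazz
  2   | truck | sushi | yellow | rock
  3   | sedan | curry | red | classical
  4   | coupe | pasta | green | pop
  5   | wagon | tacos | purple | blues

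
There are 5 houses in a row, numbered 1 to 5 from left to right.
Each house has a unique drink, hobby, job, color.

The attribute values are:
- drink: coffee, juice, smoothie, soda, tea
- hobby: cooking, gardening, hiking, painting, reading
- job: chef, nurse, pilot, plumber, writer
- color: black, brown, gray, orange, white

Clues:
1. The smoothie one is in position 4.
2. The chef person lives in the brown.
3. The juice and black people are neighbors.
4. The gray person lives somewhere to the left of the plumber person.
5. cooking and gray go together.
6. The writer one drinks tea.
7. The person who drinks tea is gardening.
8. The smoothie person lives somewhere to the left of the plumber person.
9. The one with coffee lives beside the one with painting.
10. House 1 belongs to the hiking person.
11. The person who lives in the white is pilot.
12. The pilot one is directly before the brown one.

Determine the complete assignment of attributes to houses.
Solution:

House | Drink | Hobby | Job | Color
-----------------------------------
  1   | coffee | hiking | pilot | white
  2   | juice | painting | chef | brown
  3   | tea | gardening | writer | black
  4   | smoothie | cooking | nurse | gray
  5   | soda | reading | plumber | orange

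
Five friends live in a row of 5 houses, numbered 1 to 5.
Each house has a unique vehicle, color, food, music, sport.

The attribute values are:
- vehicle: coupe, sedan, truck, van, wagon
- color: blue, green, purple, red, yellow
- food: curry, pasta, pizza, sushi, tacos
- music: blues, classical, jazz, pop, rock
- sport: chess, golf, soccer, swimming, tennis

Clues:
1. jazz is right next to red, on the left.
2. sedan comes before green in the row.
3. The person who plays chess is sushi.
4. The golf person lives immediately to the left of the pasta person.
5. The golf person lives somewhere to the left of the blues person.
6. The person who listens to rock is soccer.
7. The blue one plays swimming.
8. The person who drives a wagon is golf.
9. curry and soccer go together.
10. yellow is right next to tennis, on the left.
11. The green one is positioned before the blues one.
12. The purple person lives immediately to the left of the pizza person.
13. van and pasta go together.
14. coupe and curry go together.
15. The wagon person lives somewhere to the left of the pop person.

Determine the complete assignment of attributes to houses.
Solution:

House | Vehicle | Color | Food | Music | Sport
----------------------------------------------
  1   | sedan | purple | sushi | classical | chess
  2   | wagon | yellow | pizza | jazz | golf
  3   | van | red | pasta | pop | tennis
  4   | coupe | green | curry | rock | soccer
  5   | truck | blue | tacos | blues | swimming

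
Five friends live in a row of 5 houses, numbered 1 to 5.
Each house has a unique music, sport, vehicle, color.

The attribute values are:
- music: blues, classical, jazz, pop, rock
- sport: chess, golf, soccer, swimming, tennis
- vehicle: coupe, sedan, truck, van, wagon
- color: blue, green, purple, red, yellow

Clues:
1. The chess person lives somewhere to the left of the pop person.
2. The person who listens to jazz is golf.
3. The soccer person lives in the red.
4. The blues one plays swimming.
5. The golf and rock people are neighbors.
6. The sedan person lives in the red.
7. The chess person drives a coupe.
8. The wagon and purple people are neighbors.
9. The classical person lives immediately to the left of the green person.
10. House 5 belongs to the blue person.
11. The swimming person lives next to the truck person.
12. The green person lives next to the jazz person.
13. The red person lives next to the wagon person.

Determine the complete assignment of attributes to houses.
Solution:

House | Music | Sport | Vehicle | Color
---------------------------------------
  1   | classical | soccer | sedan | red
  2   | blues | swimming | wagon | green
  3   | jazz | golf | truck | purple
  4   | rock | chess | coupe | yellow
  5   | pop | tennis | van | blue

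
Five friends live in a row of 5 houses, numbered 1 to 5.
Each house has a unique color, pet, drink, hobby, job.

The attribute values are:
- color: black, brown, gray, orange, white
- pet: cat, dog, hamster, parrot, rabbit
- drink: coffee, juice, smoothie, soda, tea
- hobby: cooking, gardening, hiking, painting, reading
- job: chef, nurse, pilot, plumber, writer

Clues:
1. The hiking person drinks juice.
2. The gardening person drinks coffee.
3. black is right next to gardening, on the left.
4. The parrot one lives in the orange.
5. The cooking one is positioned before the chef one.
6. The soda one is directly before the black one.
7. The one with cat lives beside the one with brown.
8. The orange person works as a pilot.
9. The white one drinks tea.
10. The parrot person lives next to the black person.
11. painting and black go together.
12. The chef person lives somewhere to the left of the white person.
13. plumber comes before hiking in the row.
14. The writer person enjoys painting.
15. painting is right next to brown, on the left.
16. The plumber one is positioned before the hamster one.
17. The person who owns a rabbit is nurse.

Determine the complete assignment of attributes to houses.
Solution:

House | Color | Pet | Drink | Hobby | Job
-----------------------------------------
  1   | orange | parrot | soda | cooking | pilot
  2   | black | cat | smoothie | painting | writer
  3   | brown | dog | coffee | gardening | plumber
  4   | gray | hamster | juice | hiking | chef
  5   | white | rabbit | tea | reading | nurse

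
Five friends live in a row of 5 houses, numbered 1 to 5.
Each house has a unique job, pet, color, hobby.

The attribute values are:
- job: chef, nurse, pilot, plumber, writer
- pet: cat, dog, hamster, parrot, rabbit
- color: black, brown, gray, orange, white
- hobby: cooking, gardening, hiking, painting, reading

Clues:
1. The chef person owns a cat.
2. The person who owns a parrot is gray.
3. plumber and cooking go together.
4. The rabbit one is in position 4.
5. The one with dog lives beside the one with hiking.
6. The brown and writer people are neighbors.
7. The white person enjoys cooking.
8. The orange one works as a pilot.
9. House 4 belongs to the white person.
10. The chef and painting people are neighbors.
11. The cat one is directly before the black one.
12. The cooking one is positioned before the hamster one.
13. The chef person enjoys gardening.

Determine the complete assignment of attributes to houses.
Solution:

House | Job | Pet | Color | Hobby
---------------------------------
  1   | chef | cat | brown | gardening
  2   | writer | dog | black | painting
  3   | nurse | parrot | gray | hiking
  4   | plumber | rabbit | white | cooking
  5   | pilot | hamster | orange | reading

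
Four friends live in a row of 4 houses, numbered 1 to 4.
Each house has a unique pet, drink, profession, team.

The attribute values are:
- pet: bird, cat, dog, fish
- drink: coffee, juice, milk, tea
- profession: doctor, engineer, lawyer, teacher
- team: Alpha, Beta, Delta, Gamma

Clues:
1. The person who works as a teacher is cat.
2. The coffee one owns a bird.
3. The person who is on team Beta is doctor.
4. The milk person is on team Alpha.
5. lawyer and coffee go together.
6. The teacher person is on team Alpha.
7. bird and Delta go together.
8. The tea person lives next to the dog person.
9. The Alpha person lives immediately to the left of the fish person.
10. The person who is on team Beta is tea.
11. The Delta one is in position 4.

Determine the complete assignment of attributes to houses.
Solution:

House | Pet | Drink | Profession | Team
---------------------------------------
  1   | cat | milk | teacher | Alpha
  2   | fish | tea | doctor | Beta
  3   | dog | juice | engineer | Gamma
  4   | bird | coffee | lawyer | Delta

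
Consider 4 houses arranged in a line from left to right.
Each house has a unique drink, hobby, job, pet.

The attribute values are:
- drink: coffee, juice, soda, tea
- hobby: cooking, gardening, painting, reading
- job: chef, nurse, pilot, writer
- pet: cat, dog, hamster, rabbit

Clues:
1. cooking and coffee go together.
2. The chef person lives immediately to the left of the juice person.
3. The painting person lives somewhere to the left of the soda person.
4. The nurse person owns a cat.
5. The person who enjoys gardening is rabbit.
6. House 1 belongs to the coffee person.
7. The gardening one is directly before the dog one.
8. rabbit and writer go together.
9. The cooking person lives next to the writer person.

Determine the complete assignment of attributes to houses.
Solution:

House | Drink | Hobby | Job | Pet
---------------------------------
  1   | coffee | cooking | chef | hamster
  2   | juice | gardening | writer | rabbit
  3   | tea | painting | pilot | dog
  4   | soda | reading | nurse | cat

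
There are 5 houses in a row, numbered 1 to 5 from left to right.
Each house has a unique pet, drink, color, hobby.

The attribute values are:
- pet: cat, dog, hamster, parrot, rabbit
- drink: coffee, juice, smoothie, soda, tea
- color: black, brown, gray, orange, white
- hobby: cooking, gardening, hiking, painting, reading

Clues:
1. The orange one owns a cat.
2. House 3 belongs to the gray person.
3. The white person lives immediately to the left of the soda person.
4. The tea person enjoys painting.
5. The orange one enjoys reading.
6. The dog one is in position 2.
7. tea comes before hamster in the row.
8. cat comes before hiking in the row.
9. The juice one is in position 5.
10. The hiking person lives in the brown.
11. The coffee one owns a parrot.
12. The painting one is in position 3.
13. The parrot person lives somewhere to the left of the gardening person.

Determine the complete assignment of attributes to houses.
Solution:

House | Pet | Drink | Color | Hobby
-----------------------------------
  1   | parrot | coffee | white | cooking
  2   | dog | soda | black | gardening
  3   | rabbit | tea | gray | painting
  4   | cat | smoothie | orange | reading
  5   | hamster | juice | brown | hiking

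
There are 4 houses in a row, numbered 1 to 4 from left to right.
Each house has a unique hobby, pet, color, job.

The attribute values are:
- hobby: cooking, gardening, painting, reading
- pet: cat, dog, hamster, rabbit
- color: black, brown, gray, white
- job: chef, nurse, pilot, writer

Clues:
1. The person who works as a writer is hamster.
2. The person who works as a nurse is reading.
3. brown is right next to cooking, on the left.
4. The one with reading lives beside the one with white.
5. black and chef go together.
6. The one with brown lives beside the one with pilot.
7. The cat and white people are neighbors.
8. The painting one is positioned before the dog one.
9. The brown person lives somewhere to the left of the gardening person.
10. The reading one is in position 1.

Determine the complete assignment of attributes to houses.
Solution:

House | Hobby | Pet | Color | Job
---------------------------------
  1   | reading | cat | brown | nurse
  2   | cooking | rabbit | white | pilot
  3   | painting | hamster | gray | writer
  4   | gardening | dog | black | chef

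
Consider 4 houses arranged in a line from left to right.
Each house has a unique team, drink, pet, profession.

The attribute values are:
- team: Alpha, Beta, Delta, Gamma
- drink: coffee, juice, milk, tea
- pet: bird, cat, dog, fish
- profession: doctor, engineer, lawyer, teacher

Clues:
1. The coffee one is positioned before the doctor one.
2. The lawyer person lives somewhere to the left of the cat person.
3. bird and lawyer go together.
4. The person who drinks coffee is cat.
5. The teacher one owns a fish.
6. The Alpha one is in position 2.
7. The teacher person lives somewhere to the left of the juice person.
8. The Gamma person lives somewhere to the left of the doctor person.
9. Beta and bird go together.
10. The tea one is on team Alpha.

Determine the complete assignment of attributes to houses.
Solution:

House | Team | Drink | Pet | Profession
---------------------------------------
  1   | Beta | milk | bird | lawyer
  2   | Alpha | tea | fish | teacher
  3   | Gamma | coffee | cat | engineer
  4   | Delta | juice | dog | doctor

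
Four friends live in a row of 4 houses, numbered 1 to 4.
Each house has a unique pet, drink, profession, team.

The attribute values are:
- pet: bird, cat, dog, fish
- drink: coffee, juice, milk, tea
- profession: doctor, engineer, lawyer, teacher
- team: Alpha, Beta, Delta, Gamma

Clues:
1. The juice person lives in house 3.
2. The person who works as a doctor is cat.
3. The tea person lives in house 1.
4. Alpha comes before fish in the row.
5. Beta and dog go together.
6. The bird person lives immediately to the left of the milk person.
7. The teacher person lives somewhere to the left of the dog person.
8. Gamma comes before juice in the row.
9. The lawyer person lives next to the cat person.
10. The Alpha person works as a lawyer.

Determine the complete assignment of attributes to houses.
Solution:

House | Pet | Drink | Profession | Team
---------------------------------------
  1   | bird | tea | lawyer | Alpha
  2   | cat | milk | doctor | Gamma
  3   | fish | juice | teacher | Delta
  4   | dog | coffee | engineer | Beta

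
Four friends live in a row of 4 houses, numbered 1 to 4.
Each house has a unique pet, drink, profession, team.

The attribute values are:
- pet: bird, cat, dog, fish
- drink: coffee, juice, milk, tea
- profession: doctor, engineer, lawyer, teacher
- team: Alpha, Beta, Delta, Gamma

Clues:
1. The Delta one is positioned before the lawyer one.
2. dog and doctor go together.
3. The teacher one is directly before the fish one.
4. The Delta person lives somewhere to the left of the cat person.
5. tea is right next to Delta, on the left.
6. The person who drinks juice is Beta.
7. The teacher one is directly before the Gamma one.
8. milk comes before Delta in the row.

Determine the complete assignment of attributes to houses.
Solution:

House | Pet | Drink | Profession | Team
---------------------------------------
  1   | bird | milk | teacher | Alpha
  2   | fish | tea | engineer | Gamma
  3   | dog | coffee | doctor | Delta
  4   | cat | juice | lawyer | Beta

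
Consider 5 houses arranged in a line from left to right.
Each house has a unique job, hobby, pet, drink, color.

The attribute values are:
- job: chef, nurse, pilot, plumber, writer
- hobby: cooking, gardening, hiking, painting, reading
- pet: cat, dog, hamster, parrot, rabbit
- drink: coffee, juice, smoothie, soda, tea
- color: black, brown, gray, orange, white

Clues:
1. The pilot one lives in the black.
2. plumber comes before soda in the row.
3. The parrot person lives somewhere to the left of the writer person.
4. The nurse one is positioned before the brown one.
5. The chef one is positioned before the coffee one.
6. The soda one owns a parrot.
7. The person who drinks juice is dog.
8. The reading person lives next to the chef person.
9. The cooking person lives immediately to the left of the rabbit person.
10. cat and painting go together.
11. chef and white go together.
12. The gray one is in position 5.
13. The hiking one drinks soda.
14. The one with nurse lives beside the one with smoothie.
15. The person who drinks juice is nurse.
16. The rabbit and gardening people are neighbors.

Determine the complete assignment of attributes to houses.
Solution:

House | Job | Hobby | Pet | Drink | Color
-----------------------------------------
  1   | nurse | cooking | dog | juice | orange
  2   | plumber | reading | rabbit | smoothie | brown
  3   | chef | gardening | hamster | tea | white
  4   | pilot | hiking | parrot | soda | black
  5   | writer | painting | cat | coffee | gray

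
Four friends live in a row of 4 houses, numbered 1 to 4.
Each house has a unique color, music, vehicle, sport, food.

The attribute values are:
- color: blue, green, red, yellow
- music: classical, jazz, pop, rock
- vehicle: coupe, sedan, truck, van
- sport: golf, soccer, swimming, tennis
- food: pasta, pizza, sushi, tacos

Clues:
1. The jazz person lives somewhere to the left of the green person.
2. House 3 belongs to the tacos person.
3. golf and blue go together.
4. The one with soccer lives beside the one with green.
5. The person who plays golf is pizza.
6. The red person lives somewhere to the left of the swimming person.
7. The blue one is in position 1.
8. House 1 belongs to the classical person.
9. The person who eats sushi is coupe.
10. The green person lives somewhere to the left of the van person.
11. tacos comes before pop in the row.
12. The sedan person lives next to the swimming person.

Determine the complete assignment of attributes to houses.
Solution:

House | Color | Music | Vehicle | Sport | Food
----------------------------------------------
  1   | blue | classical | truck | golf | pizza
  2   | red | jazz | coupe | soccer | sushi
  3   | green | rock | sedan | tennis | tacos
  4   | yellow | pop | van | swimming | pasta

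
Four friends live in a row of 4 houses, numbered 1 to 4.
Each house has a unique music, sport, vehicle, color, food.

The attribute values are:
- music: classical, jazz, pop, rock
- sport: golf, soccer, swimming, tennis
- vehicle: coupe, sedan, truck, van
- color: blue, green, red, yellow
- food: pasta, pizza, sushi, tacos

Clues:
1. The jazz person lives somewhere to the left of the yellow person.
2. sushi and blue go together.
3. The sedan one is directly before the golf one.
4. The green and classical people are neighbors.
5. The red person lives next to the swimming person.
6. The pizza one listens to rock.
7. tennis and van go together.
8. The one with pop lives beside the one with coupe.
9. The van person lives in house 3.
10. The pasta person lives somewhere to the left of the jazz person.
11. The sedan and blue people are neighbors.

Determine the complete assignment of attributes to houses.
Solution:

House | Music | Sport | Vehicle | Color | Food
----------------------------------------------
  1   | pop | soccer | sedan | green | pasta
  2   | classical | golf | coupe | blue | sushi
  3   | jazz | tennis | van | red | tacos
  4   | rock | swimming | truck | yellow | pizza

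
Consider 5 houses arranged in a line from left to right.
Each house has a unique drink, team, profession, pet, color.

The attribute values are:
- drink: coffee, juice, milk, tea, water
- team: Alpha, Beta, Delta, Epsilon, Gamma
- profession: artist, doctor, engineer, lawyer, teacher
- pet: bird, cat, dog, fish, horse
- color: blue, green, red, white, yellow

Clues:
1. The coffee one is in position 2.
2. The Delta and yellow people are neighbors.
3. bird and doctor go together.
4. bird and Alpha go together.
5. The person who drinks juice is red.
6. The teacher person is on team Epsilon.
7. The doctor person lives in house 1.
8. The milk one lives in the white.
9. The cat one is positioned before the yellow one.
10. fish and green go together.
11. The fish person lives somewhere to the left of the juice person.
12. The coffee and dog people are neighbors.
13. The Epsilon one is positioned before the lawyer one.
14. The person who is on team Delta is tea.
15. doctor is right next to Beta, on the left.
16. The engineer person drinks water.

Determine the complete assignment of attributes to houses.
Solution:

House | Drink | Team | Profession | Pet | Color
-----------------------------------------------
  1   | milk | Alpha | doctor | bird | white
  2   | coffee | Beta | artist | fish | green
  3   | juice | Epsilon | teacher | dog | red
  4   | tea | Delta | lawyer | cat | blue
  5   | water | Gamma | engineer | horse | yellow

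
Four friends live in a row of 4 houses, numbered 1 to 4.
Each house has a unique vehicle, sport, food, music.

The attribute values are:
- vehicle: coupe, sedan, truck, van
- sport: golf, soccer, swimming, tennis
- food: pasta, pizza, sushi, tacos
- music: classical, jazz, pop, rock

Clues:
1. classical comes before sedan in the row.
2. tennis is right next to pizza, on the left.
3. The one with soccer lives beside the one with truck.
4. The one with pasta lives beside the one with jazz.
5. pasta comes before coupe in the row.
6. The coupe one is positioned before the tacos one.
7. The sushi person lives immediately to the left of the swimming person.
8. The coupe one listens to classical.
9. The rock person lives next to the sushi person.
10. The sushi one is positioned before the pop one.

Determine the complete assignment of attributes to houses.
Solution:

House | Vehicle | Sport | Food | Music
--------------------------------------
  1   | van | soccer | pasta | rock
  2   | truck | tennis | sushi | jazz
  3   | coupe | swimming | pizza | classical
  4   | sedan | golf | tacos | pop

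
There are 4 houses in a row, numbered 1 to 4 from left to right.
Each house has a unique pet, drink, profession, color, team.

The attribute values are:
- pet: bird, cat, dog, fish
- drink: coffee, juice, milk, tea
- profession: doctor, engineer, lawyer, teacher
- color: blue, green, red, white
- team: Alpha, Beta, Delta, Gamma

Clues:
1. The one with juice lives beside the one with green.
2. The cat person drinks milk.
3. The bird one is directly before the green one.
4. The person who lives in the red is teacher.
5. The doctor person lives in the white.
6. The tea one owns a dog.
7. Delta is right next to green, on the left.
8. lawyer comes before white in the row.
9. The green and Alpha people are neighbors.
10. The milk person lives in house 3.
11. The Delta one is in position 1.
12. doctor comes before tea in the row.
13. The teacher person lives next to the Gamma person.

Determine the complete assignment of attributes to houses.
Solution:

House | Pet | Drink | Profession | Color | Team
-----------------------------------------------
  1   | bird | juice | teacher | red | Delta
  2   | fish | coffee | lawyer | green | Gamma
  3   | cat | milk | doctor | white | Alpha
  4   | dog | tea | engineer | blue | Beta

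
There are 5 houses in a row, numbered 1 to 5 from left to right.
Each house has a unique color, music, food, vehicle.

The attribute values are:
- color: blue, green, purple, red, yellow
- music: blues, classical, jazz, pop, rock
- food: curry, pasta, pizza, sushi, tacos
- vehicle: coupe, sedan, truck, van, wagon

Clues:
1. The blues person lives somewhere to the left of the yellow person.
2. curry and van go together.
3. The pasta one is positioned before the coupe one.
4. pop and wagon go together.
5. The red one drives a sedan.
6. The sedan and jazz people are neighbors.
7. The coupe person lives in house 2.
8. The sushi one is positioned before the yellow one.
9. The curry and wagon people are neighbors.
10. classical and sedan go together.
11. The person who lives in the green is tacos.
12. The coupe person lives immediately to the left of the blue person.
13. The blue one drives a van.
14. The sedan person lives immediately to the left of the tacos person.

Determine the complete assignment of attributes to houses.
Solution:

House | Color | Music | Food | Vehicle
--------------------------------------
  1   | red | classical | pasta | sedan
  2   | green | jazz | tacos | coupe
  3   | blue | blues | curry | van
  4   | purple | pop | sushi | wagon
  5   | yellow | rock | pizza | truck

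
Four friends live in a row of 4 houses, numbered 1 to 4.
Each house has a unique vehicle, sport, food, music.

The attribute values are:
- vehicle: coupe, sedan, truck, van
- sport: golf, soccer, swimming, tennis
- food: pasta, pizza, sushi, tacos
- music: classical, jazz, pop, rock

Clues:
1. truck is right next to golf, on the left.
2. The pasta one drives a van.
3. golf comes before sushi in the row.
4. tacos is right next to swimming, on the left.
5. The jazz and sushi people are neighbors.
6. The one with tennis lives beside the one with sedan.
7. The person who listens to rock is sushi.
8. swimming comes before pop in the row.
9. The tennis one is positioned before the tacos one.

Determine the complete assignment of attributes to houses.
Solution:

House | Vehicle | Sport | Food | Music
--------------------------------------
  1   | truck | tennis | pizza | classical
  2   | sedan | golf | tacos | jazz
  3   | coupe | swimming | sushi | rock
  4   | van | soccer | pasta | pop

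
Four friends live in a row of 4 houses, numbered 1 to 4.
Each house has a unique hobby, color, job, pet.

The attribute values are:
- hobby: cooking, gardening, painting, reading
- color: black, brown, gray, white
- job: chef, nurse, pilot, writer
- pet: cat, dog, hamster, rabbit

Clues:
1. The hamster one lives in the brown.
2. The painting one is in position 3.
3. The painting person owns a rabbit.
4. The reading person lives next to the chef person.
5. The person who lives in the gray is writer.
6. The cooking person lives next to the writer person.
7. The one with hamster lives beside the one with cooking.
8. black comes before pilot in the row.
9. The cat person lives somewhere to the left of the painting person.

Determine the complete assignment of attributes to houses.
Solution:

House | Hobby | Color | Job | Pet
---------------------------------
  1   | reading | brown | nurse | hamster
  2   | cooking | black | chef | cat
  3   | painting | gray | writer | rabbit
  4   | gardening | white | pilot | dog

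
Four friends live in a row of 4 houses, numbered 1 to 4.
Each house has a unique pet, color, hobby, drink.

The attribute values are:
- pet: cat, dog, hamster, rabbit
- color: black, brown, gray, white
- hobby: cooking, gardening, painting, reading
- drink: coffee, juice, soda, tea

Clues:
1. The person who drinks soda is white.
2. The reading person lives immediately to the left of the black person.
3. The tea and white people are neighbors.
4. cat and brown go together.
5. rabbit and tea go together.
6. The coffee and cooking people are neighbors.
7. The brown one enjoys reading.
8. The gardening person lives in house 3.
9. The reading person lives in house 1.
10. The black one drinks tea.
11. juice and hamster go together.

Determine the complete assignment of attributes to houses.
Solution:

House | Pet | Color | Hobby | Drink
-----------------------------------
  1   | cat | brown | reading | coffee
  2   | rabbit | black | cooking | tea
  3   | dog | white | gardening | soda
  4   | hamster | gray | painting | juice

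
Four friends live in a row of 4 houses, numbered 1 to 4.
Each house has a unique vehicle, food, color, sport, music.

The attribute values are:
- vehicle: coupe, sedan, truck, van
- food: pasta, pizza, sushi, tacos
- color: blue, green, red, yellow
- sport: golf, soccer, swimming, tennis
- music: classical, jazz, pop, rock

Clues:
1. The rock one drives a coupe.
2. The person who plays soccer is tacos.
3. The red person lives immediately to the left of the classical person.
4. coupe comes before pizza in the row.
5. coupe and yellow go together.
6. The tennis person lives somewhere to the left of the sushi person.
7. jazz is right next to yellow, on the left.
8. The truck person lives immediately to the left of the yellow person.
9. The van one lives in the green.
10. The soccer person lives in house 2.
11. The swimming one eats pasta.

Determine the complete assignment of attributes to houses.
Solution:

House | Vehicle | Food | Color | Sport | Music
----------------------------------------------
  1   | truck | pasta | blue | swimming | jazz
  2   | coupe | tacos | yellow | soccer | rock
  3   | sedan | pizza | red | tennis | pop
  4   | van | sushi | green | golf | classical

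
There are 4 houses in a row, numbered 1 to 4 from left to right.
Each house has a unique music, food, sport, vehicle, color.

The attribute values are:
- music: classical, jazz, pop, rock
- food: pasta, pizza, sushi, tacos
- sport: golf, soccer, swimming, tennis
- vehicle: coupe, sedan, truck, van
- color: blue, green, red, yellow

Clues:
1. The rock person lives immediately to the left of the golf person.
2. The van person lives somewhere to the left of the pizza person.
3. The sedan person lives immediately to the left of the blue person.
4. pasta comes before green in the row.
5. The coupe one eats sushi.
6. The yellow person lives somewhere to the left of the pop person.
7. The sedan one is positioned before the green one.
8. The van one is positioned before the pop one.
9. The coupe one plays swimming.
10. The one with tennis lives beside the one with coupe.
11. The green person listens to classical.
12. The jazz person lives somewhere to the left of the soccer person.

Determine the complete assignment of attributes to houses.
Solution:

House | Music | Food | Sport | Vehicle | Color
----------------------------------------------
  1   | jazz | pasta | tennis | sedan | yellow
  2   | rock | sushi | swimming | coupe | blue
  3   | classical | tacos | golf | van | green
  4   | pop | pizza | soccer | truck | red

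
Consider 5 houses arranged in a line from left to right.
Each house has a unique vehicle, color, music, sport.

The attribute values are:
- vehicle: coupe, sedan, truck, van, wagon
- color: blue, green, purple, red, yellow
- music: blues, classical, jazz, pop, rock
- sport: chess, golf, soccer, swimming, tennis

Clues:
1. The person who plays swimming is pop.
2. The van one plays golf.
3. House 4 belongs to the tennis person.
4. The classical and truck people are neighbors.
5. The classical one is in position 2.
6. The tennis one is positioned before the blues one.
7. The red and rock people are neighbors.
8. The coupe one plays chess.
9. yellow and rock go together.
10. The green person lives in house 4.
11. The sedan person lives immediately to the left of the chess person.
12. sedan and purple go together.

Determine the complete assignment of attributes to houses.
Solution:

House | Vehicle | Color | Music | Sport
---------------------------------------
  1   | sedan | purple | pop | swimming
  2   | coupe | red | classical | chess
  3   | truck | yellow | rock | soccer
  4   | wagon | green | jazz | tennis
  5   | van | blue | blues | golf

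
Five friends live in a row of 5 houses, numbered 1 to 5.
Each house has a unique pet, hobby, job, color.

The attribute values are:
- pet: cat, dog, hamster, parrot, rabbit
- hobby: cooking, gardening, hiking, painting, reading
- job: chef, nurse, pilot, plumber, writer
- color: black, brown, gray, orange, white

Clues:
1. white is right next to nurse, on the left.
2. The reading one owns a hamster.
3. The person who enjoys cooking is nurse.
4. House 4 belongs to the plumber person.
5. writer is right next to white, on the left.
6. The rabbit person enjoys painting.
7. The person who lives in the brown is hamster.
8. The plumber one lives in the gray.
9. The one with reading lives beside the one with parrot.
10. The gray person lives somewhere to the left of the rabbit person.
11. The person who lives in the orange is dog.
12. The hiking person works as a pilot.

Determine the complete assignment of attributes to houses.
Solution:

House | Pet | Hobby | Job | Color
---------------------------------
  1   | hamster | reading | writer | brown
  2   | parrot | hiking | pilot | white
  3   | dog | cooking | nurse | orange
  4   | cat | gardening | plumber | gray
  5   | rabbit | painting | chef | black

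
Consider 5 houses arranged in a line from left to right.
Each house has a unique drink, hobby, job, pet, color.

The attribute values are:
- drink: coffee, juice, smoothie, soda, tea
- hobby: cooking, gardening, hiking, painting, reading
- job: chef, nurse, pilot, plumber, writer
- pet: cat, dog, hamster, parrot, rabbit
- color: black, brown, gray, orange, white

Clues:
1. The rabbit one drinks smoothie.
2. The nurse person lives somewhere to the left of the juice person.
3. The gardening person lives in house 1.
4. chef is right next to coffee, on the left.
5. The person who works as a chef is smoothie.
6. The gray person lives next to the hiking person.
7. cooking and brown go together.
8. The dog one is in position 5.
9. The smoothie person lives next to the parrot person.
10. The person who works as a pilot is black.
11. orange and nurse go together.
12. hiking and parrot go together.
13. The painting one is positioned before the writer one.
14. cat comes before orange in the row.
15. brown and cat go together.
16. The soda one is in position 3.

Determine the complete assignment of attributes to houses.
Solution:

House | Drink | Hobby | Job | Pet | Color
-----------------------------------------
  1   | smoothie | gardening | chef | rabbit | gray
  2   | coffee | hiking | pilot | parrot | black
  3   | soda | cooking | plumber | cat | brown
  4   | tea | painting | nurse | hamster | orange
  5   | juice | reading | writer | dog | white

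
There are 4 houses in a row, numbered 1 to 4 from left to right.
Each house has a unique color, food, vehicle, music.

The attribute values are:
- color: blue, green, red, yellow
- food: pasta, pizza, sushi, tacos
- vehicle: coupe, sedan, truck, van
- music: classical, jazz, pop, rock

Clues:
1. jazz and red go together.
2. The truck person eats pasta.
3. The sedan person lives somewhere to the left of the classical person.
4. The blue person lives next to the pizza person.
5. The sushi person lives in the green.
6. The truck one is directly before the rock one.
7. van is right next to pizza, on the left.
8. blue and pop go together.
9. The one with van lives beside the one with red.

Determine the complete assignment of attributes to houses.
Solution:

House | Color | Food | Vehicle | Music
--------------------------------------
  1   | blue | tacos | van | pop
  2   | red | pizza | sedan | jazz
  3   | yellow | pasta | truck | classical
  4   | green | sushi | coupe | rock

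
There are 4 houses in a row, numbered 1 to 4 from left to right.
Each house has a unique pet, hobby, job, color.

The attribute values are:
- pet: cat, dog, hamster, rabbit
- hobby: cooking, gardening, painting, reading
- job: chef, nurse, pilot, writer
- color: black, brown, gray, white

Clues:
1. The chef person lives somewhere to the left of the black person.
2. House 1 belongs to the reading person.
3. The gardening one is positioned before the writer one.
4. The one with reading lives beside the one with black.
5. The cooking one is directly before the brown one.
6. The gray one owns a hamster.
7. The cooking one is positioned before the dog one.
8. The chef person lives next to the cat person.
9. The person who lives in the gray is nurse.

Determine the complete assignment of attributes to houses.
Solution:

House | Pet | Hobby | Job | Color
---------------------------------
  1   | rabbit | reading | chef | white
  2   | cat | gardening | pilot | black
  3   | hamster | cooking | nurse | gray
  4   | dog | painting | writer | brown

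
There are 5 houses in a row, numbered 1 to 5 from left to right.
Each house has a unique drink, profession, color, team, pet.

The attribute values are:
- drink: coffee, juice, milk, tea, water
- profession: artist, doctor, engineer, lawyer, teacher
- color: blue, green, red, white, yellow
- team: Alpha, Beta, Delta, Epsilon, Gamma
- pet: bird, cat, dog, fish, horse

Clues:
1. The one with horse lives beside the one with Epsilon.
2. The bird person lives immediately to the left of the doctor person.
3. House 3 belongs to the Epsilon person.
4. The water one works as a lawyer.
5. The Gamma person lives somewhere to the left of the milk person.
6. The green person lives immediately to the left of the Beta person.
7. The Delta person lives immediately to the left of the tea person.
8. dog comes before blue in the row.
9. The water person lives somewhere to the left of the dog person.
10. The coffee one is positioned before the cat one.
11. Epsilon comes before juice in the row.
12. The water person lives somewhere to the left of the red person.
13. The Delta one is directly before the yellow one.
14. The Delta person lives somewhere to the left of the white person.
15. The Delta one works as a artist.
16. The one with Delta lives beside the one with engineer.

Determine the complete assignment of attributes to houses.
Solution:

House | Drink | Profession | Color | Team | Pet
-----------------------------------------------
  1   | coffee | artist | green | Delta | fish
  2   | tea | engineer | yellow | Beta | horse
  3   | water | lawyer | white | Epsilon | bird
  4   | juice | doctor | red | Gamma | dog
  5   | milk | teacher | blue | Alpha | cat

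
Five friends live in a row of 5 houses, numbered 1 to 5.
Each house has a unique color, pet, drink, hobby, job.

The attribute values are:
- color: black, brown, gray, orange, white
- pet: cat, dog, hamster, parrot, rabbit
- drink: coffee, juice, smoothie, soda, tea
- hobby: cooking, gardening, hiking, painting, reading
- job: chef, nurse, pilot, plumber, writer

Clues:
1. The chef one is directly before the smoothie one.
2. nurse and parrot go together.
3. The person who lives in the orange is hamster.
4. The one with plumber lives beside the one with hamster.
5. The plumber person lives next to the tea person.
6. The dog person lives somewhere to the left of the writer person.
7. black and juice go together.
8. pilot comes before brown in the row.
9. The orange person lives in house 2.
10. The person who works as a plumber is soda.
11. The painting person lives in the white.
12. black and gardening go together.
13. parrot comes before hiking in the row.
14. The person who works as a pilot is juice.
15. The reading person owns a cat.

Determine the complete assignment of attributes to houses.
Solution:

House | Color | Pet | Drink | Hobby | Job
-----------------------------------------
  1   | gray | cat | soda | reading | plumber
  2   | orange | hamster | tea | cooking | chef
  3   | white | parrot | smoothie | painting | nurse
  4   | black | dog | juice | gardening | pilot
  5   | brown | rabbit | coffee | hiking | writer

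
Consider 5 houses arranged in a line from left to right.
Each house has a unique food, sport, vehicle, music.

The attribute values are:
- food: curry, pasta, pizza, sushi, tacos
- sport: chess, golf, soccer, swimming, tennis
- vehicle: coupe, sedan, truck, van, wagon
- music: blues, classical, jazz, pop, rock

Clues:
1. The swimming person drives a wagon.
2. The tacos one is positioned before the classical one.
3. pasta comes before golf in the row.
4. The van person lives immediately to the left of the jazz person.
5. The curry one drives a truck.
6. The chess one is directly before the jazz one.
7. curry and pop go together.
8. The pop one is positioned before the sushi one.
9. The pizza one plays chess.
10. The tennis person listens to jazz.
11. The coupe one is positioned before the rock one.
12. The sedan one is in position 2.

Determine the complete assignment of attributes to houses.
Solution:

House | Food | Sport | Vehicle | Music
--------------------------------------
  1   | pizza | chess | van | blues
  2   | tacos | tennis | sedan | jazz
  3   | pasta | soccer | coupe | classical
  4   | curry | golf | truck | pop
  5   | sushi | swimming | wagon | rock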